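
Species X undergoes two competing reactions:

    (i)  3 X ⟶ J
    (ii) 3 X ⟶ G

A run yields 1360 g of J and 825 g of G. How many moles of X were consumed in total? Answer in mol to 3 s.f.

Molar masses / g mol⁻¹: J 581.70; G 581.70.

11.3 mol

n(J) = 1360 / 581.70 = 2.338 mol
n(G) = 825 / 581.70 = 1.418 mol
n(X) via (i) = (3/1)×2.338 = 7.014 mol
n(X) via (ii) = (3/1)×1.418 = 4.254 mol
total n(X) = 7.014 + 4.254 = 11.27 mol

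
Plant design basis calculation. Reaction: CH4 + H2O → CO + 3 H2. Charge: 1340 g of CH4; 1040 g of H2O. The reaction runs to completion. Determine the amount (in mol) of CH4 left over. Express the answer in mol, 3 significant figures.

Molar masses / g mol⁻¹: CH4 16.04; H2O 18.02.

25.8 mol

n(CH4) = 1340 / 16.04 = 83.54 mol
n(H2O) = 1040 / 18.02 = 57.71 mol
n/ν → CH4: 83.54, H2O: 57.71; H2O is limiting.
CH4 consumed = (1/1) × 57.71 = 57.71 mol
CH4 remaining = 83.54 − 57.71 = 25.83 mol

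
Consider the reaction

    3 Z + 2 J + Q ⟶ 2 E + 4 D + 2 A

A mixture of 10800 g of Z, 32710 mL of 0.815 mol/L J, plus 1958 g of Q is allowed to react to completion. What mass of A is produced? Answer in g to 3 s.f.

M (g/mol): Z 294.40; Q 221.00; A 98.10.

n(Z) = 10800 / 294.40 = 36.68 mol
n(J) = 0.815 × 32710/1000 = 26.66 mol
n(Q) = 1958 / 221.00 = 8.860 mol
n/ν → Z: 12.23, J: 13.33, Q: 8.860; Q is limiting.
n(A) = (2/1) × 8.860 = 17.72 mol
mass = 17.72 × 98.10 = 1738 g

1740 g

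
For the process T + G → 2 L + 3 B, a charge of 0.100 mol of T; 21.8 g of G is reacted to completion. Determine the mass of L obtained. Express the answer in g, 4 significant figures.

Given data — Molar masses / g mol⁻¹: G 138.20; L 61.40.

12.28 g

n(T) = 0.1000 mol
n(G) = 21.80 / 138.20 = 0.1577 mol
n/ν for T = 0.1000/1 = 0.1000
n/ν for G = 0.1577/1 = 0.1577
Smallest n/ν is T → limiting reagent.
n(L) = (2/1) × 0.1000 = 0.2000 mol
mass = 0.2000 × 61.40 = 12.28 g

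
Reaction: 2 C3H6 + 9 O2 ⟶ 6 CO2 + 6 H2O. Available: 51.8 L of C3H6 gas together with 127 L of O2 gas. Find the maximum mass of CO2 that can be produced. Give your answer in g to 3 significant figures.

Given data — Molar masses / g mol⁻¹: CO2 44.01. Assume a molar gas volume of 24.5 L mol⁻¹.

n(C3H6) = 51.80 / 24.5 = 2.114 mol
n(O2) = 127.0 / 24.5 = 5.184 mol
n/ν for C3H6 = 2.114/2 = 1.057
n/ν for O2 = 5.184/9 = 0.5760
Smallest n/ν is O2 → limiting reagent.
n(CO2) = (6/9) × 5.184 = 3.456 mol
mass = 3.456 × 44.01 = 152.1 g

152 g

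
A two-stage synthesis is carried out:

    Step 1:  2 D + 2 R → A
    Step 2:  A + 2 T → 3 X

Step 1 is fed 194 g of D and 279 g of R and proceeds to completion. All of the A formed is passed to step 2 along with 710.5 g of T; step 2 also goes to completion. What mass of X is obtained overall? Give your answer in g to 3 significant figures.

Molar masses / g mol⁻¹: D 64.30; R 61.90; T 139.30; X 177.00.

801 g

Step 1:
n(D) = 194.0 / 64.30 = 3.017 mol
n(R) = 279.0 / 61.90 = 4.507 mol
n/ν for D = 3.017/2 = 1.509
n/ν for R = 4.507/2 = 2.254
Smallest n/ν is D → limiting reagent.
n(A) produced = (1/2) × 3.017 = 1.509 mol
Step 2:
n(A) available = 1.509 mol
n(T) = 710.5 / 139.30 = 5.101 mol
n/ν for A = 1.509/1 = 1.509
n/ν for T = 5.101/2 = 2.551
Smallest n/ν is A → limiting reagent.
n(X) = (3/1) × 1.509 = 4.527 mol
mass = 4.527 × 177.00 = 801.3 g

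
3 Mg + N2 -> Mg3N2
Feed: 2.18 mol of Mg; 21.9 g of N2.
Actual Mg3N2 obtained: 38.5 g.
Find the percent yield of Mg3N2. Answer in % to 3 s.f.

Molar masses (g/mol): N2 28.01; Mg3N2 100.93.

n(Mg) = 2.180 mol
n(N2) = 21.90 / 28.01 = 0.7819 mol
n/ν for Mg = 2.180/3 = 0.7267
n/ν for N2 = 0.7819/1 = 0.7819
Smallest n/ν is Mg → limiting reagent.
theoretical n(Mg3N2) = (1/3) × 2.180 = 0.7267 mol → 73.35 g
% yield = 38.5 / 73.35 × 100 = 52.49 %

52.5 %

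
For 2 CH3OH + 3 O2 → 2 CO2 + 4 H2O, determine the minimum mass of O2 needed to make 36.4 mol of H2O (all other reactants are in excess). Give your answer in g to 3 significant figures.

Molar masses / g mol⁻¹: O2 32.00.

n(H2O) = 36.40 mol
n(O2) = (3/4) × 36.40 = 27.30 mol
mass = 27.30 × 32.00 = 873.6 g

874 g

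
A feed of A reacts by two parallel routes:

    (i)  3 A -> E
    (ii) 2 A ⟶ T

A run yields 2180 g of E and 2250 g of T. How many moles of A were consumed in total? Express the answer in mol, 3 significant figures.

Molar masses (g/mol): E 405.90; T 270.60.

n(E) = 2180 / 405.90 = 5.371 mol
n(T) = 2250 / 270.60 = 8.315 mol
n(A) via (i) = (3/1)×5.371 = 16.11 mol
n(A) via (ii) = (2/1)×8.315 = 16.63 mol
total n(A) = 16.11 + 16.63 = 32.74 mol

32.7 mol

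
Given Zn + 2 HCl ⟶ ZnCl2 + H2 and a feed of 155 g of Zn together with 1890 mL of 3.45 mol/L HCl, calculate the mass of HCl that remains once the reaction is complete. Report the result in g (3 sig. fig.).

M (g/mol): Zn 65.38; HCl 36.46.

n(Zn) = 155.0 / 65.38 = 2.371 mol
n(HCl) = 3.45 × 1890/1000 = 6.521 mol
n/ν for Zn = 2.371/1 = 2.371
n/ν for HCl = 6.521/2 = 3.261
Smallest n/ν is Zn → limiting reagent.
HCl consumed = (2/1) × 2.371 = 4.742 mol
HCl remaining = 6.521 − 4.742 = 1.779 mol
mass = 1.779 × 36.46 = 64.86 g

64.9 g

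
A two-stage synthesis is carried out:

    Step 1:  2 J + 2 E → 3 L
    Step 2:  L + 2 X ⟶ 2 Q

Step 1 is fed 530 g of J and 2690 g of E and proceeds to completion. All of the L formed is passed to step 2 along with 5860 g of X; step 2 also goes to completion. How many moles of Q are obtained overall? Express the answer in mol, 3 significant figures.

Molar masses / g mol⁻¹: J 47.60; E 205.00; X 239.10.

24.5 mol

Step 1:
n(J) = 530.0 / 47.60 = 11.13 mol
n(E) = 2690 / 205.00 = 13.12 mol
n/ν → J: 5.565, E: 6.560; J is limiting.
n(L) produced = (3/2) × 11.13 = 16.70 mol
Step 2:
n(L) available = 16.70 mol
n(X) = 5860 / 239.10 = 24.51 mol
n/ν → L: 16.70, X: 12.26; X is limiting.
n(Q) = (2/2) × 24.51 = 24.51 mol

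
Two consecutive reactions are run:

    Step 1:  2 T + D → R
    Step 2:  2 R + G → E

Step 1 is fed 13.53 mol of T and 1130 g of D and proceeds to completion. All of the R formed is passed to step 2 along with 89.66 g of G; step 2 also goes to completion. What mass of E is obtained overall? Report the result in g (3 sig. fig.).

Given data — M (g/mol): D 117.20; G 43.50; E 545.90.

Step 1:
n(T) = 13.53 mol
n(D) = 1130 / 117.20 = 9.642 mol
n/ν for T = 13.53/2 = 6.765
n/ν for D = 9.642/1 = 9.642
Smallest n/ν is T → limiting reagent.
n(R) produced = (1/2) × 13.53 = 6.765 mol
Step 2:
n(R) available = 6.765 mol
n(G) = 89.66 / 43.50 = 2.061 mol
n/ν for R = 6.765/2 = 3.383
n/ν for G = 2.061/1 = 2.061
Smallest n/ν is G → limiting reagent.
n(E) = (1/1) × 2.061 = 2.061 mol
mass = 2.061 × 545.90 = 1125 g

1130 g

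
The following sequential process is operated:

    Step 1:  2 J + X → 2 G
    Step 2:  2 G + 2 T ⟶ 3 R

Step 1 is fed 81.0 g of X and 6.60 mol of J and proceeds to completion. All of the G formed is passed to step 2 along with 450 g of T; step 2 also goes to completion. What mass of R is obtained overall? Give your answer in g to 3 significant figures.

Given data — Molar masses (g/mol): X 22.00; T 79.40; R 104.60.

889 g

Step 1:
n(X) = 81.00 / 22.00 = 3.682 mol
n(J) = 6.600 mol
n/ν for X = 3.682/1 = 3.682
n/ν for J = 6.600/2 = 3.300
Smallest n/ν is J → limiting reagent.
n(G) produced = (2/2) × 6.600 = 6.600 mol
Step 2:
n(G) available = 6.600 mol
n(T) = 450.0 / 79.40 = 5.668 mol
n/ν for G = 6.600/2 = 3.300
n/ν for T = 5.668/2 = 2.834
Smallest n/ν is T → limiting reagent.
n(R) = (3/2) × 5.668 = 8.502 mol
mass = 8.502 × 104.60 = 889.3 g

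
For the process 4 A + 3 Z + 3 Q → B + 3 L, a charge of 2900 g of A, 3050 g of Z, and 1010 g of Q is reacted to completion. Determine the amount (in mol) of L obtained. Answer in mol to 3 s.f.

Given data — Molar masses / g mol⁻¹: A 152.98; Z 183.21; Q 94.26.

n(A) = 2900 / 152.98 = 18.96 mol
n(Z) = 3050 / 183.21 = 16.65 mol
n(Q) = 1010 / 94.26 = 10.72 mol
n/ν for A = 18.96/4 = 4.740
n/ν for Z = 16.65/3 = 5.550
n/ν for Q = 10.72/3 = 3.573
Smallest n/ν is Q → limiting reagent.
n(L) = (3/3) × 10.72 = 10.72 mol

10.7 mol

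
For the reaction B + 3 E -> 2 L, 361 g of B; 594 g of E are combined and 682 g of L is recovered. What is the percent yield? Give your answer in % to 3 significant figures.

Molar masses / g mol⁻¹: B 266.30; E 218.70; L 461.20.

n(B) = 361.0 / 266.30 = 1.356 mol
n(E) = 594.0 / 218.70 = 2.716 mol
n/ν for B = 1.356/1 = 1.356
n/ν for E = 2.716/3 = 0.9053
Smallest n/ν is E → limiting reagent.
theoretical n(L) = (2/3) × 2.716 = 1.811 mol → 835.2 g
% yield = 682 / 835.2 × 100 = 81.66 %

81.7 %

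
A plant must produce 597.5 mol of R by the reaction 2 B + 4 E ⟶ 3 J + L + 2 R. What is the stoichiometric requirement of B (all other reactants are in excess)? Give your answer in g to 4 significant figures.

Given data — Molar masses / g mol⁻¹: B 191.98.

n(R) = 597.5 mol
n(B) = (2/2) × 597.5 = 597.5 mol
mass = 597.5 × 191.98 = 114700 g

114700 g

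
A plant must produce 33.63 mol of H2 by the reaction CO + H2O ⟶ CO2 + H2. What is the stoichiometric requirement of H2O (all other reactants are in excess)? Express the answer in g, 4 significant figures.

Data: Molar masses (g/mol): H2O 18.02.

606.0 g

n(H2) = 33.63 mol
n(H2O) = (1/1) × 33.63 = 33.63 mol
mass = 33.63 × 18.02 = 606.0 g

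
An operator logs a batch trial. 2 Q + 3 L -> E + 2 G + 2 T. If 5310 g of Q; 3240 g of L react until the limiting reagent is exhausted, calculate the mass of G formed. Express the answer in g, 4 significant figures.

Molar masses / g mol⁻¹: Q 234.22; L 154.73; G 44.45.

620.5 g

n(Q) = 5310 / 234.22 = 22.67 mol
n(L) = 3240 / 154.73 = 20.94 mol
n/ν → Q: 11.34, L: 6.980; L is limiting.
n(G) = (2/3) × 20.94 = 13.96 mol
mass = 13.96 × 44.45 = 620.5 g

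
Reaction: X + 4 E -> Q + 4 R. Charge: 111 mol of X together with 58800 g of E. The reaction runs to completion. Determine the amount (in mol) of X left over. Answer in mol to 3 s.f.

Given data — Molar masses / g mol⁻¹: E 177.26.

n(X) = 111.0 mol
n(E) = 58800 / 177.26 = 331.7 mol
n/ν for X = 111.0/1 = 111.0
n/ν for E = 331.7/4 = 82.93
Smallest n/ν is E → limiting reagent.
X consumed = (1/4) × 331.7 = 82.93 mol
X remaining = 111.0 − 82.93 = 28.07 mol

28.1 mol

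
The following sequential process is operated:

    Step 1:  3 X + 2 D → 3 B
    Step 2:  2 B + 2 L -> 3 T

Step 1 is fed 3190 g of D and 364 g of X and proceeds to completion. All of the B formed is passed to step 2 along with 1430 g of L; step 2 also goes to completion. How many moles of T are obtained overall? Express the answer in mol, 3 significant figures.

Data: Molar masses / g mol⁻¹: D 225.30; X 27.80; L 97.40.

19.6 mol

Step 1:
n(D) = 3190 / 225.30 = 14.16 mol
n(X) = 364.0 / 27.80 = 13.09 mol
n/ν → D: 7.080, X: 4.363; X is limiting.
n(B) produced = (3/3) × 13.09 = 13.09 mol
Step 2:
n(B) available = 13.09 mol
n(L) = 1430 / 97.40 = 14.68 mol
n/ν → B: 6.545, L: 7.340; B is limiting.
n(T) = (3/2) × 13.09 = 19.64 mol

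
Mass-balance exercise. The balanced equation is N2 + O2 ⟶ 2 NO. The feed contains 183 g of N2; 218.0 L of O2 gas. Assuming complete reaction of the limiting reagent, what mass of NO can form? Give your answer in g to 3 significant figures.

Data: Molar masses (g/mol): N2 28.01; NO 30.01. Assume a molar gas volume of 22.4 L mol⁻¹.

392 g

n(N2) = 183.0 / 28.01 = 6.533 mol
n(O2) = 218.0 / 22.4 = 9.732 mol
n/ν for N2 = 6.533/1 = 6.533
n/ν for O2 = 9.732/1 = 9.732
Smallest n/ν is N2 → limiting reagent.
n(NO) = (2/1) × 6.533 = 13.07 mol
mass = 13.07 × 30.01 = 392.2 g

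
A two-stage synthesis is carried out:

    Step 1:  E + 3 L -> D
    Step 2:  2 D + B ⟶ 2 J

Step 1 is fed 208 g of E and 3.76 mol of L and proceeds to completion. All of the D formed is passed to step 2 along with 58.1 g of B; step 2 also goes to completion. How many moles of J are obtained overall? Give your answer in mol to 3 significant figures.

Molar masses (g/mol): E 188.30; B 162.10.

Step 1:
n(E) = 208.0 / 188.30 = 1.105 mol
n(L) = 3.760 mol
n/ν for E = 1.105/1 = 1.105
n/ν for L = 3.760/3 = 1.253
Smallest n/ν is E → limiting reagent.
n(D) produced = (1/1) × 1.105 = 1.105 mol
Step 2:
n(D) available = 1.105 mol
n(B) = 58.10 / 162.10 = 0.3584 mol
n/ν for D = 1.105/2 = 0.5525
n/ν for B = 0.3584/1 = 0.3584
Smallest n/ν is B → limiting reagent.
n(J) = (2/1) × 0.3584 = 0.7168 mol

0.717 mol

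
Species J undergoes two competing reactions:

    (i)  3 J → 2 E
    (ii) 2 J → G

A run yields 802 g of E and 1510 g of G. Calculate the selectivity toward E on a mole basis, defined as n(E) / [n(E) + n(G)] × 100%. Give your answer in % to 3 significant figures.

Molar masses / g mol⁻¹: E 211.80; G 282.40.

41.5 %

n(E) = 802 / 211.80 = 3.787 mol
n(G) = 1510 / 282.40 = 5.347 mol
selectivity = 3.787/(3.787+5.347) × 100 = 41.46 %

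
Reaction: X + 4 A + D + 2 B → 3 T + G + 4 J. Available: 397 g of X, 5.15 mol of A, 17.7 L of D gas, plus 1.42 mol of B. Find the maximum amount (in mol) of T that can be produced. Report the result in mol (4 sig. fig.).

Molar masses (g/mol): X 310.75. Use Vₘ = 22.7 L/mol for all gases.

n(X) = 397.0 / 310.75 = 1.278 mol
n(A) = 5.150 mol
n(D) = 17.70 / 22.7 = 0.7797 mol
n(B) = 1.420 mol
n/ν for X = 1.278/1 = 1.278
n/ν for A = 5.150/4 = 1.288
n/ν for D = 0.7797/1 = 0.7797
n/ν for B = 1.420/2 = 0.7100
Smallest n/ν is B → limiting reagent.
n(T) = (3/2) × 1.420 = 2.130 mol

2.130 mol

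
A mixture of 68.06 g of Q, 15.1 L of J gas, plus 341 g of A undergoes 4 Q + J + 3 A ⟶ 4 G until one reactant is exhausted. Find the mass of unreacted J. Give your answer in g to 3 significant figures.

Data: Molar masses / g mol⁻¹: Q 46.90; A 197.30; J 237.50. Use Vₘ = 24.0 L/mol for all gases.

n(Q) = 68.06 / 46.90 = 1.451 mol
n(J) = 15.10 / 24.0 = 0.6292 mol
n(A) = 341.0 / 197.30 = 1.728 mol
n/ν for Q = 1.451/4 = 0.3628
n/ν for J = 0.6292/1 = 0.6292
n/ν for A = 1.728/3 = 0.5760
Smallest n/ν is Q → limiting reagent.
J consumed = (1/4) × 1.451 = 0.3628 mol
J remaining = 0.6292 − 0.3628 = 0.2664 mol
mass = 0.2664 × 237.50 = 63.27 g

63.3 g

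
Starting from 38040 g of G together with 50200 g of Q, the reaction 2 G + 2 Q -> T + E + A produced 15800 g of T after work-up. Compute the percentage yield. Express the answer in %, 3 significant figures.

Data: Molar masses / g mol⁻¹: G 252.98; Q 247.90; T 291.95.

n(G) = 38040 / 252.98 = 150.4 mol
n(Q) = 50200 / 247.90 = 202.5 mol
n/ν for G = 150.4/2 = 75.20
n/ν for Q = 202.5/2 = 101.3
Smallest n/ν is G → limiting reagent.
theoretical n(T) = (1/2) × 150.4 = 75.20 mol → 21950 g
% yield = 15800 / 21950 × 100 = 71.98 %

72.0 %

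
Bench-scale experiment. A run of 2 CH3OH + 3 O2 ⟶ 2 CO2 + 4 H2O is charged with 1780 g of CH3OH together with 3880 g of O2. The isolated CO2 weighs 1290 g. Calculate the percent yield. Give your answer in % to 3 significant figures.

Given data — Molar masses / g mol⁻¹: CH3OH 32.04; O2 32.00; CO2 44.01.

52.8 %

n(CH3OH) = 1780 / 32.04 = 55.56 mol
n(O2) = 3880 / 32.00 = 121.3 mol
n/ν → CH3OH: 27.78, O2: 40.43; CH3OH is limiting.
theoretical n(CO2) = (2/2) × 55.56 = 55.56 mol → 2445 g
% yield = 1290 / 2445 × 100 = 52.76 %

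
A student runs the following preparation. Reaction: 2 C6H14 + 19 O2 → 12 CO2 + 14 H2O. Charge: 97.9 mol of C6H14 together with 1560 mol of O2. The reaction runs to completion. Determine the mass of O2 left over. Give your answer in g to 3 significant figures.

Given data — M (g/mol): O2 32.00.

20200 g

n(C6H14) = 97.90 mol
n(O2) = 1560 mol
n/ν → C6H14: 48.95, O2: 82.11; C6H14 is limiting.
O2 consumed = (19/2) × 97.90 = 930.1 mol
O2 remaining = 1560 − 930.1 = 629.9 mol
mass = 629.9 × 32.00 = 20160 g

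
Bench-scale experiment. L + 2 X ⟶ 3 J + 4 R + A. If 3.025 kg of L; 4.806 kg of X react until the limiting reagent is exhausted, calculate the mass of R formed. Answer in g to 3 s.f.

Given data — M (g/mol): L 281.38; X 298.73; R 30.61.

985 g

n(L) = 3.025×1000 / 281.38 = 10.75 mol
n(X) = 4.806×1000 / 298.73 = 16.09 mol
n/ν → L: 10.75, X: 8.045; X is limiting.
n(R) = (4/2) × 16.09 = 32.18 mol
mass = 32.18 × 30.61 = 985.0 g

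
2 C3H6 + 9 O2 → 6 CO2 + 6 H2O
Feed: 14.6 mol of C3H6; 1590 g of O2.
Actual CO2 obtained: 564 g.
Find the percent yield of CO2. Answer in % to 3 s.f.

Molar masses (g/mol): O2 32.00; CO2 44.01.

n(C3H6) = 14.60 mol
n(O2) = 1590 / 32.00 = 49.69 mol
n/ν → C3H6: 7.300, O2: 5.521; O2 is limiting.
theoretical n(CO2) = (6/9) × 49.69 = 33.13 mol → 1458 g
% yield = 564 / 1458 × 100 = 38.68 %

38.7 %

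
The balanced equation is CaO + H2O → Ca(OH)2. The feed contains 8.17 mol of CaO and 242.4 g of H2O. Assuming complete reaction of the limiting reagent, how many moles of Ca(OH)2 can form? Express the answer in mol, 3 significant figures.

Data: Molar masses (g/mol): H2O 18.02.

8.17 mol

n(CaO) = 8.170 mol
n(H2O) = 242.4 / 18.02 = 13.45 mol
n/ν for CaO = 8.170/1 = 8.170
n/ν for H2O = 13.45/1 = 13.45
Smallest n/ν is CaO → limiting reagent.
n(Ca(OH)2) = (1/1) × 8.170 = 8.170 mol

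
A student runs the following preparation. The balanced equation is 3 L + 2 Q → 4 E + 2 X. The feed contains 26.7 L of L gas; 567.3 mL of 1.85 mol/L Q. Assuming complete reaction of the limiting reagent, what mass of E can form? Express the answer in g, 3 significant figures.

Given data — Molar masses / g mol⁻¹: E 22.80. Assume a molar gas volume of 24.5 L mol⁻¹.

n(L) = 26.70 / 24.5 = 1.090 mol
n(Q) = 1.85 × 567.3/1000 = 1.050 mol
n/ν for L = 1.090/3 = 0.3633
n/ν for Q = 1.050/2 = 0.5250
Smallest n/ν is L → limiting reagent.
n(E) = (4/3) × 1.090 = 1.453 mol
mass = 1.453 × 22.80 = 33.13 g

33.1 g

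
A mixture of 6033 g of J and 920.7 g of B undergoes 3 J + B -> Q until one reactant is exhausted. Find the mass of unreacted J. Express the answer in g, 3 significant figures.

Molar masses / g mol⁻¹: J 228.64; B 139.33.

n(J) = 6033 / 228.64 = 26.39 mol
n(B) = 920.7 / 139.33 = 6.608 mol
n/ν → J: 8.797, B: 6.608; B is limiting.
J consumed = (3/1) × 6.608 = 19.82 mol
J remaining = 26.39 − 19.82 = 6.570 mol
mass = 6.570 × 228.64 = 1502 g

1500 g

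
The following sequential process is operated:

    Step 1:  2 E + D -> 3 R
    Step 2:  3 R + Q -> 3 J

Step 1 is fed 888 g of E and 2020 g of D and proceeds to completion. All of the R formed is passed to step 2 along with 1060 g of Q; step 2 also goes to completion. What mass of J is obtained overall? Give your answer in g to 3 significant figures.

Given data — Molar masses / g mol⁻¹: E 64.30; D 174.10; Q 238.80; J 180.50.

2400 g

Step 1:
n(E) = 888.0 / 64.30 = 13.81 mol
n(D) = 2020 / 174.10 = 11.60 mol
n/ν for E = 13.81/2 = 6.905
n/ν for D = 11.60/1 = 11.60
Smallest n/ν is E → limiting reagent.
n(R) produced = (3/2) × 13.81 = 20.72 mol
Step 2:
n(R) available = 20.72 mol
n(Q) = 1060 / 238.80 = 4.439 mol
n/ν for R = 20.72/3 = 6.907
n/ν for Q = 4.439/1 = 4.439
Smallest n/ν is Q → limiting reagent.
n(J) = (3/1) × 4.439 = 13.32 mol
mass = 13.32 × 180.50 = 2404 g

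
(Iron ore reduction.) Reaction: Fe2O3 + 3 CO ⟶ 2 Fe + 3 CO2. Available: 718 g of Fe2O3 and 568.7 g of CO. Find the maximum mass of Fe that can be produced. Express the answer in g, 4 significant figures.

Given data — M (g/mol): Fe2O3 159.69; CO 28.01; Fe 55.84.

502.1 g

n(Fe2O3) = 718.0 / 159.69 = 4.496 mol
n(CO) = 568.7 / 28.01 = 20.30 mol
n/ν for Fe2O3 = 4.496/1 = 4.496
n/ν for CO = 20.30/3 = 6.767
Smallest n/ν is Fe2O3 → limiting reagent.
n(Fe) = (2/1) × 4.496 = 8.992 mol
mass = 8.992 × 55.84 = 502.1 g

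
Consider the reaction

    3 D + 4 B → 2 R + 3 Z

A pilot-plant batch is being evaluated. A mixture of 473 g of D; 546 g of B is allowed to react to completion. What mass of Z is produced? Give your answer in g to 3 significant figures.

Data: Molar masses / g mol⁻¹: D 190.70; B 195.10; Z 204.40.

429 g

n(D) = 473.0 / 190.70 = 2.480 mol
n(B) = 546.0 / 195.10 = 2.799 mol
n/ν → D: 0.8267, B: 0.6998; B is limiting.
n(Z) = (3/4) × 2.799 = 2.099 mol
mass = 2.099 × 204.40 = 429.0 g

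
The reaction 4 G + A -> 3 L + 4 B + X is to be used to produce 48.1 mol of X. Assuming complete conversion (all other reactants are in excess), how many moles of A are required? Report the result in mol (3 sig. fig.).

n(X) = 48.10 mol
n(A) = (1/1) × 48.10 = 48.10 mol

48.1 mol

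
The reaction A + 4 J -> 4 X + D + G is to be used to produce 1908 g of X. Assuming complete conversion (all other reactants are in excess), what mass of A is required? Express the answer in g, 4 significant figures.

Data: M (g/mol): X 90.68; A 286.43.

1507 g

n(X) = 1908 / 90.68 = 21.04 mol
n(A) = (1/4) × 21.04 = 5.260 mol
mass = 5.260 × 286.43 = 1507 g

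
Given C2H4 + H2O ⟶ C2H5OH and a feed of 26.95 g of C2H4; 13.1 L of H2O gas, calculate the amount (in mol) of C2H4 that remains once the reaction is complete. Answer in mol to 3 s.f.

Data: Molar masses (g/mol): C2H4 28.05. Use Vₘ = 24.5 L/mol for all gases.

0.426 mol

n(C2H4) = 26.95 / 28.05 = 0.9608 mol
n(H2O) = 13.10 / 24.5 = 0.5347 mol
n/ν → C2H4: 0.9608, H2O: 0.5347; H2O is limiting.
C2H4 consumed = (1/1) × 0.5347 = 0.5347 mol
C2H4 remaining = 0.9608 − 0.5347 = 0.4261 mol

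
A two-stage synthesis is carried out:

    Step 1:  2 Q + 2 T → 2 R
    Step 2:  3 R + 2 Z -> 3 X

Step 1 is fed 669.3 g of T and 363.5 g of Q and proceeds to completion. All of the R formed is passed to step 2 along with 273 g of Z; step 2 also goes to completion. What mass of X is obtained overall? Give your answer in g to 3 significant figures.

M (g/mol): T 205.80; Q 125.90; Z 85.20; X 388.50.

Step 1:
n(T) = 669.3 / 205.80 = 3.252 mol
n(Q) = 363.5 / 125.90 = 2.887 mol
n/ν for T = 3.252/2 = 1.626
n/ν for Q = 2.887/2 = 1.444
Smallest n/ν is Q → limiting reagent.
n(R) produced = (2/2) × 2.887 = 2.887 mol
Step 2:
n(R) available = 2.887 mol
n(Z) = 273.0 / 85.20 = 3.204 mol
n/ν for R = 2.887/3 = 0.9623
n/ν for Z = 3.204/2 = 1.602
Smallest n/ν is R → limiting reagent.
n(X) = (3/3) × 2.887 = 2.887 mol
mass = 2.887 × 388.50 = 1122 g

1120 g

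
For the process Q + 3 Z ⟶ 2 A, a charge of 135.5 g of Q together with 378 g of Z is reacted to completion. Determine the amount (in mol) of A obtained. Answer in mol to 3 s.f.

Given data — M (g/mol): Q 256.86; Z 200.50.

n(Q) = 135.5 / 256.86 = 0.5275 mol
n(Z) = 378.0 / 200.50 = 1.885 mol
n/ν for Q = 0.5275/1 = 0.5275
n/ν for Z = 1.885/3 = 0.6283
Smallest n/ν is Q → limiting reagent.
n(A) = (2/1) × 0.5275 = 1.055 mol

1.06 mol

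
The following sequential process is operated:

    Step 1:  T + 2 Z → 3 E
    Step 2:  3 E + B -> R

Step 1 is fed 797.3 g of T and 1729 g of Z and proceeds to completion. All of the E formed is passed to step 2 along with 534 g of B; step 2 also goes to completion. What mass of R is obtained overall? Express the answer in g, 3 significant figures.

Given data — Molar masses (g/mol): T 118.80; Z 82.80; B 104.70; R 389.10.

Step 1:
n(T) = 797.3 / 118.80 = 6.711 mol
n(Z) = 1729 / 82.80 = 20.88 mol
n/ν for T = 6.711/1 = 6.711
n/ν for Z = 20.88/2 = 10.44
Smallest n/ν is T → limiting reagent.
n(E) produced = (3/1) × 6.711 = 20.13 mol
Step 2:
n(E) available = 20.13 mol
n(B) = 534.0 / 104.70 = 5.100 mol
n/ν for E = 20.13/3 = 6.710
n/ν for B = 5.100/1 = 5.100
Smallest n/ν is B → limiting reagent.
n(R) = (1/1) × 5.100 = 5.100 mol
mass = 5.100 × 389.10 = 1984 g

1980 g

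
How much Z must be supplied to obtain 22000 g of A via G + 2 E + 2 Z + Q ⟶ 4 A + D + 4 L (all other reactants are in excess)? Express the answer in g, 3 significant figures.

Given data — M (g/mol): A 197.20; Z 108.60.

6060 g

n(A) = 22000 / 197.20 = 111.6 mol
n(Z) = (2/4) × 111.6 = 55.80 mol
mass = 55.80 × 108.60 = 6060 g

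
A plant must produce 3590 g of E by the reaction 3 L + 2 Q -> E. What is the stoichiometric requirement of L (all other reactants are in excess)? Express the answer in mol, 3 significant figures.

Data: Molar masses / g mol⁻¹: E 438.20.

24.6 mol

n(E) = 3590 / 438.20 = 8.193 mol
n(L) = (3/1) × 8.193 = 24.58 mol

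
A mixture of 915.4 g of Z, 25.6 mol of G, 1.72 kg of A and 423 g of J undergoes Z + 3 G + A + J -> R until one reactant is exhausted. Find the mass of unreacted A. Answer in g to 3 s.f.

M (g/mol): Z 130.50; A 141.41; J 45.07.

n(Z) = 915.4 / 130.50 = 7.015 mol
n(G) = 25.60 mol
n(A) = 1.720×1000 / 141.41 = 12.16 mol
n(J) = 423.0 / 45.07 = 9.385 mol
n/ν for Z = 7.015/1 = 7.015
n/ν for G = 25.60/3 = 8.533
n/ν for A = 12.16/1 = 12.16
n/ν for J = 9.385/1 = 9.385
Smallest n/ν is Z → limiting reagent.
A consumed = (1/1) × 7.015 = 7.015 mol
A remaining = 12.16 − 7.015 = 5.145 mol
mass = 5.145 × 141.41 = 727.6 g

728 g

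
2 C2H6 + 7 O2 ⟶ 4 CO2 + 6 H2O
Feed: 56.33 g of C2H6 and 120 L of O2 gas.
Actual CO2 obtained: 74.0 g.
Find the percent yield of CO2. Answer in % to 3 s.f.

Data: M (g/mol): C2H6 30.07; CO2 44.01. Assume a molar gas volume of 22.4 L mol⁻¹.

54.9 %

n(C2H6) = 56.33 / 30.07 = 1.873 mol
n(O2) = 120.0 / 22.4 = 5.357 mol
n/ν → C2H6: 0.9365, O2: 0.7653; O2 is limiting.
theoretical n(CO2) = (4/7) × 5.357 = 3.061 mol → 134.7 g
% yield = 74.0 / 134.7 × 100 = 54.94 %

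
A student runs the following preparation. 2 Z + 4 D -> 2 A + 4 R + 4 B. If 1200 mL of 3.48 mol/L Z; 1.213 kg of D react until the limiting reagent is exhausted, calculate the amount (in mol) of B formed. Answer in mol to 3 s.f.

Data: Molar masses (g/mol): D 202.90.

5.98 mol

n(Z) = 3.48 × 1200/1000 = 4.176 mol
n(D) = 1.213×1000 / 202.90 = 5.978 mol
n/ν for Z = 4.176/2 = 2.088
n/ν for D = 5.978/4 = 1.495
Smallest n/ν is D → limiting reagent.
n(B) = (4/4) × 5.978 = 5.978 mol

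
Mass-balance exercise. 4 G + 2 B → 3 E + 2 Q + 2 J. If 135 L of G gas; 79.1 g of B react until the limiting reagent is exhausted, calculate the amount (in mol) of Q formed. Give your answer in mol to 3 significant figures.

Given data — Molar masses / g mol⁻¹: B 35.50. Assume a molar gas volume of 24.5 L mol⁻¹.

2.23 mol

n(G) = 135.0 / 24.5 = 5.510 mol
n(B) = 79.10 / 35.50 = 2.228 mol
n/ν → G: 1.378, B: 1.114; B is limiting.
n(Q) = (2/2) × 2.228 = 2.228 mol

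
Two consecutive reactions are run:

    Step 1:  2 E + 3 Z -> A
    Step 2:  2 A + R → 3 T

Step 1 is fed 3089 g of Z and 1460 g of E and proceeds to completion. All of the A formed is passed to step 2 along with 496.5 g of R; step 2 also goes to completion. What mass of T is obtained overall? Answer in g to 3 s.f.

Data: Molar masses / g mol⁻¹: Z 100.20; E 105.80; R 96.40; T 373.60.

Step 1:
n(Z) = 3089 / 100.20 = 30.83 mol
n(E) = 1460 / 105.80 = 13.80 mol
n/ν for Z = 30.83/3 = 10.28
n/ν for E = 13.80/2 = 6.900
Smallest n/ν is E → limiting reagent.
n(A) produced = (1/2) × 13.80 = 6.900 mol
Step 2:
n(A) available = 6.900 mol
n(R) = 496.5 / 96.40 = 5.150 mol
n/ν for A = 6.900/2 = 3.450
n/ν for R = 5.150/1 = 5.150
Smallest n/ν is A → limiting reagent.
n(T) = (3/2) × 6.900 = 10.35 mol
mass = 10.35 × 373.60 = 3867 g

3870 g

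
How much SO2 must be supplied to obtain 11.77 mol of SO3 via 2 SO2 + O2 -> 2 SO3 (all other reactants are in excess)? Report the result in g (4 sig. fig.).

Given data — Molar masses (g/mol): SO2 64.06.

n(SO3) = 11.77 mol
n(SO2) = (2/2) × 11.77 = 11.77 mol
mass = 11.77 × 64.06 = 754.0 g

754.0 g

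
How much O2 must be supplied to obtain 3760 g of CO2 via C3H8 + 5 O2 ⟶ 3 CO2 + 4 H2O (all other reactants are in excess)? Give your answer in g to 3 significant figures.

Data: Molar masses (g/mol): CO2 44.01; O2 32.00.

n(CO2) = 3760 / 44.01 = 85.44 mol
n(O2) = (5/3) × 85.44 = 142.4 mol
mass = 142.4 × 32.00 = 4557 g

4560 g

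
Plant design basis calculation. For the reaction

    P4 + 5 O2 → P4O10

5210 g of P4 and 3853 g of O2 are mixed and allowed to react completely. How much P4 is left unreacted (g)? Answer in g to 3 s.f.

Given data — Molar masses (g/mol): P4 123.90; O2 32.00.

n(P4) = 5210 / 123.90 = 42.05 mol
n(O2) = 3853 / 32.00 = 120.4 mol
n/ν for P4 = 42.05/1 = 42.05
n/ν for O2 = 120.4/5 = 24.08
Smallest n/ν is O2 → limiting reagent.
P4 consumed = (1/5) × 120.4 = 24.08 mol
P4 remaining = 42.05 − 24.08 = 17.97 mol
mass = 17.97 × 123.90 = 2226 g

2230 g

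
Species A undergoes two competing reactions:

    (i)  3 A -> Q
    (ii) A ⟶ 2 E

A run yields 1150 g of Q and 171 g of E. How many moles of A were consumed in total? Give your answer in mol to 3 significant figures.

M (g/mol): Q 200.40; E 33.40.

n(Q) = 1150 / 200.40 = 5.739 mol
n(E) = 171 / 33.40 = 5.120 mol
n(A) via (i) = (3/1)×5.739 = 17.22 mol
n(A) via (ii) = (1/2)×5.120 = 2.560 mol
total n(A) = 17.22 + 2.560 = 19.78 mol

19.8 mol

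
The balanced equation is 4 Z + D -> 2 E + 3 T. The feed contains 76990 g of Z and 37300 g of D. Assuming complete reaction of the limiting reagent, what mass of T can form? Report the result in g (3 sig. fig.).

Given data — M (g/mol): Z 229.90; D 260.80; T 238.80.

60000 g

n(Z) = 76990 / 229.90 = 334.9 mol
n(D) = 37300 / 260.80 = 143.0 mol
n/ν for Z = 334.9/4 = 83.73
n/ν for D = 143.0/1 = 143.0
Smallest n/ν is Z → limiting reagent.
n(T) = (3/4) × 334.9 = 251.2 mol
mass = 251.2 × 238.80 = 59990 g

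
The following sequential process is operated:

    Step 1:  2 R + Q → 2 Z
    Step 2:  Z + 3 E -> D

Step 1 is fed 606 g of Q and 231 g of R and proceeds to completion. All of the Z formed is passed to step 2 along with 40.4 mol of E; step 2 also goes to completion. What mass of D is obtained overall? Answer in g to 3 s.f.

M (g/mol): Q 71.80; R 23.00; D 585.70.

5880 g

Step 1:
n(Q) = 606.0 / 71.80 = 8.440 mol
n(R) = 231.0 / 23.00 = 10.04 mol
n/ν → Q: 8.440, R: 5.020; R is limiting.
n(Z) produced = (2/2) × 10.04 = 10.04 mol
Step 2:
n(Z) available = 10.04 mol
n(E) = 40.40 mol
n/ν → Z: 10.04, E: 13.47; Z is limiting.
n(D) = (1/1) × 10.04 = 10.04 mol
mass = 10.04 × 585.70 = 5880 g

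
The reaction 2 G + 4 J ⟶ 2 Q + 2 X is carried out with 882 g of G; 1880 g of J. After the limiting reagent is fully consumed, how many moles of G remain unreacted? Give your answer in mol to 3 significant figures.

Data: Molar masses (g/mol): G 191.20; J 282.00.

1.28 mol

n(G) = 882.0 / 191.20 = 4.613 mol
n(J) = 1880 / 282.00 = 6.667 mol
n/ν → G: 2.307, J: 1.667; J is limiting.
G consumed = (2/4) × 6.667 = 3.334 mol
G remaining = 4.613 − 3.334 = 1.279 mol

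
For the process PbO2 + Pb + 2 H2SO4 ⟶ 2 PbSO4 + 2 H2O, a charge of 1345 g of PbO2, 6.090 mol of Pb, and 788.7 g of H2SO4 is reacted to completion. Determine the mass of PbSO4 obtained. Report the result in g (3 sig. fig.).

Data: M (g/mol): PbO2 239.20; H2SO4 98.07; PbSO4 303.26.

2440 g

n(PbO2) = 1345 / 239.20 = 5.623 mol
n(Pb) = 6.090 mol
n(H2SO4) = 788.7 / 98.07 = 8.042 mol
n/ν for PbO2 = 5.623/1 = 5.623
n/ν for Pb = 6.090/1 = 6.090
n/ν for H2SO4 = 8.042/2 = 4.021
Smallest n/ν is H2SO4 → limiting reagent.
n(PbSO4) = (2/2) × 8.042 = 8.042 mol
mass = 8.042 × 303.26 = 2439 g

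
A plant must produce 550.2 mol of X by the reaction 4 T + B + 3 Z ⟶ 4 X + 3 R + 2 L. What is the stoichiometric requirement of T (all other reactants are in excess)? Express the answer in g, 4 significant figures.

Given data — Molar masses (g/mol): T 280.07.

n(X) = 550.2 mol
n(T) = (4/4) × 550.2 = 550.2 mol
mass = 550.2 × 280.07 = 154100 g

154100 g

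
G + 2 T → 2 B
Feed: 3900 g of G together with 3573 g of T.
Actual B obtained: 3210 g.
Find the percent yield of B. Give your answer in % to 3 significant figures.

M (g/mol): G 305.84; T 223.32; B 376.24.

53.3 %

n(G) = 3900 / 305.84 = 12.75 mol
n(T) = 3573 / 223.32 = 16.00 mol
n/ν → G: 12.75, T: 8.000; T is limiting.
theoretical n(B) = (2/2) × 16.00 = 16.00 mol → 6020 g
% yield = 3210 / 6020 × 100 = 53.32 %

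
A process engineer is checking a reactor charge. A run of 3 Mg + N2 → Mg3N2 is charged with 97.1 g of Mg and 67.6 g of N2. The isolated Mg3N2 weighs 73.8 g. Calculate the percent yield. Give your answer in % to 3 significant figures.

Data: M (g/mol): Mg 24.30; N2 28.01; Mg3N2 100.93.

n(Mg) = 97.10 / 24.30 = 3.996 mol
n(N2) = 67.60 / 28.01 = 2.413 mol
n/ν for Mg = 3.996/3 = 1.332
n/ν for N2 = 2.413/1 = 2.413
Smallest n/ν is Mg → limiting reagent.
theoretical n(Mg3N2) = (1/3) × 3.996 = 1.332 mol → 134.4 g
% yield = 73.8 / 134.4 × 100 = 54.91 %

54.9 %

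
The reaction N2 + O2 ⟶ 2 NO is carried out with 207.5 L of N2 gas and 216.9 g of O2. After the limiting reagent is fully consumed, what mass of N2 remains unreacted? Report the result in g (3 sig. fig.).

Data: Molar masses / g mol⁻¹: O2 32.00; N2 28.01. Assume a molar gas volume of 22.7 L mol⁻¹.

n(N2) = 207.5 / 22.7 = 9.141 mol
n(O2) = 216.9 / 32.00 = 6.778 mol
n/ν → N2: 9.141, O2: 6.778; O2 is limiting.
N2 consumed = (1/1) × 6.778 = 6.778 mol
N2 remaining = 9.141 − 6.778 = 2.363 mol
mass = 2.363 × 28.01 = 66.19 g

66.2 g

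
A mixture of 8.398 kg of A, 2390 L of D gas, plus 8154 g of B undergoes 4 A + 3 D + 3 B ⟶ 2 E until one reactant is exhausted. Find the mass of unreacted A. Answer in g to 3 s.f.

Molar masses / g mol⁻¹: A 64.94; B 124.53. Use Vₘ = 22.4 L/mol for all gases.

2730 g

n(A) = 8.398×1000 / 64.94 = 129.3 mol
n(D) = 2390 / 22.4 = 106.7 mol
n(B) = 8154 / 124.53 = 65.48 mol
n/ν → A: 32.33, D: 35.57, B: 21.83; B is limiting.
A consumed = (4/3) × 65.48 = 87.31 mol
A remaining = 129.3 − 87.31 = 41.99 mol
mass = 41.99 × 64.94 = 2727 g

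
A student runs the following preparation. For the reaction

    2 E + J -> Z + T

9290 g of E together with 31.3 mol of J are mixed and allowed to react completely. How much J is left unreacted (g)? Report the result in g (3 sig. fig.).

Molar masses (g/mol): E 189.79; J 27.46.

n(E) = 9290 / 189.79 = 48.95 mol
n(J) = 31.30 mol
n/ν for E = 48.95/2 = 24.48
n/ν for J = 31.30/1 = 31.30
Smallest n/ν is E → limiting reagent.
J consumed = (1/2) × 48.95 = 24.48 mol
J remaining = 31.30 − 24.48 = 6.820 mol
mass = 6.820 × 27.46 = 187.3 g

187 g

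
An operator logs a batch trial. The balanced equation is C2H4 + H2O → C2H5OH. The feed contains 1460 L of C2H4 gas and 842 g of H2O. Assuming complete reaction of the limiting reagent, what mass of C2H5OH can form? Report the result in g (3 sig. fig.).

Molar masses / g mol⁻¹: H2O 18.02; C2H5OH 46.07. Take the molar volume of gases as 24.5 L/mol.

n(C2H4) = 1460 / 24.5 = 59.59 mol
n(H2O) = 842.0 / 18.02 = 46.73 mol
n/ν for C2H4 = 59.59/1 = 59.59
n/ν for H2O = 46.73/1 = 46.73
Smallest n/ν is H2O → limiting reagent.
n(C2H5OH) = (1/1) × 46.73 = 46.73 mol
mass = 46.73 × 46.07 = 2153 g

2150 g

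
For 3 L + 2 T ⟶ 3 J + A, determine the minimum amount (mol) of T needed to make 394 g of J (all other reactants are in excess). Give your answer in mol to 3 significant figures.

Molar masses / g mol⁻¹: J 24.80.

n(J) = 394 / 24.80 = 15.89 mol
n(T) = (2/3) × 15.89 = 10.59 mol

10.6 mol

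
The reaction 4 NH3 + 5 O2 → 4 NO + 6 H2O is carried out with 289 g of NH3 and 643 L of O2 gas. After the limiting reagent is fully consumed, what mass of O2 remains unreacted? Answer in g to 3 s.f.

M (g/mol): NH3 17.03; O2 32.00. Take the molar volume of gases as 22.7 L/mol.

n(NH3) = 289.0 / 17.03 = 16.97 mol
n(O2) = 643.0 / 22.7 = 28.33 mol
n/ν for NH3 = 16.97/4 = 4.243
n/ν for O2 = 28.33/5 = 5.666
Smallest n/ν is NH3 → limiting reagent.
O2 consumed = (5/4) × 16.97 = 21.21 mol
O2 remaining = 28.33 − 21.21 = 7.120 mol
mass = 7.120 × 32.00 = 227.8 g

228 g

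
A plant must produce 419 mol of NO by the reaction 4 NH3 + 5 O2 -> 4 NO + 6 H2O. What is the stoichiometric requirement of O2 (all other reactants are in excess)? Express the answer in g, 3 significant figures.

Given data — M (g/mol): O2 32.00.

n(NO) = 419.0 mol
n(O2) = (5/4) × 419.0 = 523.8 mol
mass = 523.8 × 32.00 = 16760 g

16800 g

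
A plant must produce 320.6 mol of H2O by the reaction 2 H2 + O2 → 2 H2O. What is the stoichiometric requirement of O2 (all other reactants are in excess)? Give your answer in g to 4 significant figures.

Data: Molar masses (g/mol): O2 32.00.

5130 g

n(H2O) = 320.6 mol
n(O2) = (1/2) × 320.6 = 160.3 mol
mass = 160.3 × 32.00 = 5130 g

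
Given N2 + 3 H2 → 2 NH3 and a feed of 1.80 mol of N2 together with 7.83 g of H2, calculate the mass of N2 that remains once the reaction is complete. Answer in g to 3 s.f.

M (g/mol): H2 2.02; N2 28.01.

n(N2) = 1.800 mol
n(H2) = 7.830 / 2.02 = 3.876 mol
n/ν → N2: 1.800, H2: 1.292; H2 is limiting.
N2 consumed = (1/3) × 3.876 = 1.292 mol
N2 remaining = 1.800 − 1.292 = 0.5080 mol
mass = 0.5080 × 28.01 = 14.23 g

14.2 g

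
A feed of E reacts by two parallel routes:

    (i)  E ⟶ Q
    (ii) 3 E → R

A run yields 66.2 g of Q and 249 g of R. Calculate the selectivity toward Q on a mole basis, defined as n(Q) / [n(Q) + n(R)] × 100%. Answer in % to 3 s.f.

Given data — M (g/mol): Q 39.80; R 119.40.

n(Q) = 66.2 / 39.80 = 1.663 mol
n(R) = 249 / 119.40 = 2.085 mol
selectivity = 1.663/(1.663+2.085) × 100 = 44.37 %

44.4 %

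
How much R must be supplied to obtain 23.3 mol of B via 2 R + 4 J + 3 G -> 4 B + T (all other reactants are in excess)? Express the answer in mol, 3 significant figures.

11.7 mol

n(B) = 23.30 mol
n(R) = (2/4) × 23.30 = 11.65 mol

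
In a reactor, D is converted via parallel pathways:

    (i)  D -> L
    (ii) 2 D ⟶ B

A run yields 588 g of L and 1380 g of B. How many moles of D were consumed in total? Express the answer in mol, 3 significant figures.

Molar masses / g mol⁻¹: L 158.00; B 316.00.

12.5 mol

n(L) = 588 / 158.00 = 3.722 mol
n(B) = 1380 / 316.00 = 4.367 mol
n(D) via (i) = (1/1)×3.722 = 3.722 mol
n(D) via (ii) = (2/1)×4.367 = 8.734 mol
total n(D) = 3.722 + 8.734 = 12.46 mol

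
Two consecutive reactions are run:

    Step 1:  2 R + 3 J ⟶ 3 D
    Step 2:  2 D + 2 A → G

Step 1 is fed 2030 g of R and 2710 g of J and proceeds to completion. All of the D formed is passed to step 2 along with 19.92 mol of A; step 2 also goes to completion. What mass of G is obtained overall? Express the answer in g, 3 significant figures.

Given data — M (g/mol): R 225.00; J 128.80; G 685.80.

Step 1:
n(R) = 2030 / 225.00 = 9.022 mol
n(J) = 2710 / 128.80 = 21.04 mol
n/ν → R: 4.511, J: 7.013; R is limiting.
n(D) produced = (3/2) × 9.022 = 13.53 mol
Step 2:
n(D) available = 13.53 mol
n(A) = 19.92 mol
n/ν → D: 6.765, A: 9.960; D is limiting.
n(G) = (1/2) × 13.53 = 6.765 mol
mass = 6.765 × 685.80 = 4639 g

4640 g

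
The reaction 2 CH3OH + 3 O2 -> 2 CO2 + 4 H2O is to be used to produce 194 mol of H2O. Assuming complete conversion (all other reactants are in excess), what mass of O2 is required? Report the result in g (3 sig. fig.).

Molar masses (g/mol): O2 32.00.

n(H2O) = 194.0 mol
n(O2) = (3/4) × 194.0 = 145.5 mol
mass = 145.5 × 32.00 = 4656 g

4660 g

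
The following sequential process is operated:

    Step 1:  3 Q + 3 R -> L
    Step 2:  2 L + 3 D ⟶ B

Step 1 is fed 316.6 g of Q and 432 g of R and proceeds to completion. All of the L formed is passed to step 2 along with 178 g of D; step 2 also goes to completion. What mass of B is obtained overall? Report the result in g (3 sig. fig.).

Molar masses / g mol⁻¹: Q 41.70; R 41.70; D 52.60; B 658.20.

742 g

Step 1:
n(Q) = 316.6 / 41.70 = 7.592 mol
n(R) = 432.0 / 41.70 = 10.36 mol
n/ν for Q = 7.592/3 = 2.531
n/ν for R = 10.36/3 = 3.453
Smallest n/ν is Q → limiting reagent.
n(L) produced = (1/3) × 7.592 = 2.531 mol
Step 2:
n(L) available = 2.531 mol
n(D) = 178.0 / 52.60 = 3.384 mol
n/ν for L = 2.531/2 = 1.266
n/ν for D = 3.384/3 = 1.128
Smallest n/ν is D → limiting reagent.
n(B) = (1/3) × 3.384 = 1.128 mol
mass = 1.128 × 658.20 = 742.4 g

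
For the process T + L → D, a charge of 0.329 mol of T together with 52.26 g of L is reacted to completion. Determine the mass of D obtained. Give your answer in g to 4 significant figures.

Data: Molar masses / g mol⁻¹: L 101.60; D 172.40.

56.72 g

n(T) = 0.3290 mol
n(L) = 52.26 / 101.60 = 0.5144 mol
n/ν for T = 0.3290/1 = 0.3290
n/ν for L = 0.5144/1 = 0.5144
Smallest n/ν is T → limiting reagent.
n(D) = (1/1) × 0.3290 = 0.3290 mol
mass = 0.3290 × 172.40 = 56.72 g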